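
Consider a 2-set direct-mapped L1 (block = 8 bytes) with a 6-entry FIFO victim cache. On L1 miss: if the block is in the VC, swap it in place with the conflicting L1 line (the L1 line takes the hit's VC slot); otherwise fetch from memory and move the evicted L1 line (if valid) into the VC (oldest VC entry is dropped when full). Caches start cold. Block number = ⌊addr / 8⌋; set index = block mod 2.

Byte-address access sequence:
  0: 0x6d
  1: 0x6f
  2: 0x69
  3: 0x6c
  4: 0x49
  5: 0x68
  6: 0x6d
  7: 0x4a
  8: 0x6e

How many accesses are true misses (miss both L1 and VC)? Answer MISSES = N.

MISSES = 2

#0 0x6d→b13/s1 MISS; vc=[]
#1 0x6f→b13/s1 L1-HIT; vc=[]
#2 0x69→b13/s1 L1-HIT; vc=[]
#3 0x6c→b13/s1 L1-HIT; vc=[]
#4 0x49→b9/s1 MISS; vc=[13]
#5 0x68→b13/s1 VC-HIT; vc=[9]
#6 0x6d→b13/s1 L1-HIT; vc=[9]
#7 0x4a→b9/s1 VC-HIT; vc=[13]
#8 0x6e→b13/s1 VC-HIT; vc=[9]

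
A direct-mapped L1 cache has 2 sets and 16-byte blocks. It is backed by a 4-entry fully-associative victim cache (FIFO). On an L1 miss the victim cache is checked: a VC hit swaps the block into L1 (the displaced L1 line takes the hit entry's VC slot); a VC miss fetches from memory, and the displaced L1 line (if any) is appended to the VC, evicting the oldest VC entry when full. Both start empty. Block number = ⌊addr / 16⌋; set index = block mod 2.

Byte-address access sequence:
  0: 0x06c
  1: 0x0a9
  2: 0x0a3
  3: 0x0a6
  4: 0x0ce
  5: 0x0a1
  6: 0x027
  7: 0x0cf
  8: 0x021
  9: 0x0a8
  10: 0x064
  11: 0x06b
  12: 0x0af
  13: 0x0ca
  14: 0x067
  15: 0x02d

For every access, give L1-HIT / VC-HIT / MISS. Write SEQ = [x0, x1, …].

  [0] addr=0x6c blk=6 s=0: MISS | VC []
  [1] addr=0xa9 blk=10 s=0: MISS | VC [6]
  [2] addr=0xa3 blk=10 s=0: L1-HIT | VC [6]
  [3] addr=0xa6 blk=10 s=0: L1-HIT | VC [6]
  [4] addr=0xce blk=12 s=0: MISS | VC [6, 10]
  [5] addr=0xa1 blk=10 s=0: VC-HIT | VC [6, 12]
  [6] addr=0x27 blk=2 s=0: MISS | VC [6, 12, 10]
  [7] addr=0xcf blk=12 s=0: VC-HIT | VC [6, 2, 10]
  [8] addr=0x21 blk=2 s=0: VC-HIT | VC [6, 12, 10]
  [9] addr=0xa8 blk=10 s=0: VC-HIT | VC [6, 12, 2]
  [10] addr=0x64 blk=6 s=0: VC-HIT | VC [10, 12, 2]
  [11] addr=0x6b blk=6 s=0: L1-HIT | VC [10, 12, 2]
  [12] addr=0xaf blk=10 s=0: VC-HIT | VC [6, 12, 2]
  [13] addr=0xca blk=12 s=0: VC-HIT | VC [6, 10, 2]
  [14] addr=0x67 blk=6 s=0: VC-HIT | VC [12, 10, 2]
  [15] addr=0x2d blk=2 s=0: VC-HIT | VC [12, 10, 6]

SEQ = [MISS, MISS, L1-HIT, L1-HIT, MISS, VC-HIT, MISS, VC-HIT, VC-HIT, VC-HIT, VC-HIT, L1-HIT, VC-HIT, VC-HIT, VC-HIT, VC-HIT]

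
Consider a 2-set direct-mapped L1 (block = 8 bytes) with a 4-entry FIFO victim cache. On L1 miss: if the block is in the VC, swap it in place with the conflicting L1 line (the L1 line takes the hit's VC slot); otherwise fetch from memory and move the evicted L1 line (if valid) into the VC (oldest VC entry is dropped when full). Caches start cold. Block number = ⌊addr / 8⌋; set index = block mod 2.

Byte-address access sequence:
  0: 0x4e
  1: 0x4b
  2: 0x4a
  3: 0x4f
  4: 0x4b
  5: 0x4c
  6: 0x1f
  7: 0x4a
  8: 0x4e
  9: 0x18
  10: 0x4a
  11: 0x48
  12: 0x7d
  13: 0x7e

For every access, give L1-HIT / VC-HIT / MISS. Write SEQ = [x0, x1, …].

  [0] addr=0x4e blk=9 s=1: MISS | VC []
  [1] addr=0x4b blk=9 s=1: L1-HIT | VC []
  [2] addr=0x4a blk=9 s=1: L1-HIT | VC []
  [3] addr=0x4f blk=9 s=1: L1-HIT | VC []
  [4] addr=0x4b blk=9 s=1: L1-HIT | VC []
  [5] addr=0x4c blk=9 s=1: L1-HIT | VC []
  [6] addr=0x1f blk=3 s=1: MISS | VC [9]
  [7] addr=0x4a blk=9 s=1: VC-HIT | VC [3]
  [8] addr=0x4e blk=9 s=1: L1-HIT | VC [3]
  [9] addr=0x18 blk=3 s=1: VC-HIT | VC [9]
  [10] addr=0x4a blk=9 s=1: VC-HIT | VC [3]
  [11] addr=0x48 blk=9 s=1: L1-HIT | VC [3]
  [12] addr=0x7d blk=15 s=1: MISS | VC [3, 9]
  [13] addr=0x7e blk=15 s=1: L1-HIT | VC [3, 9]

SEQ = [MISS, L1-HIT, L1-HIT, L1-HIT, L1-HIT, L1-HIT, MISS, VC-HIT, L1-HIT, VC-HIT, VC-HIT, L1-HIT, MISS, L1-HIT]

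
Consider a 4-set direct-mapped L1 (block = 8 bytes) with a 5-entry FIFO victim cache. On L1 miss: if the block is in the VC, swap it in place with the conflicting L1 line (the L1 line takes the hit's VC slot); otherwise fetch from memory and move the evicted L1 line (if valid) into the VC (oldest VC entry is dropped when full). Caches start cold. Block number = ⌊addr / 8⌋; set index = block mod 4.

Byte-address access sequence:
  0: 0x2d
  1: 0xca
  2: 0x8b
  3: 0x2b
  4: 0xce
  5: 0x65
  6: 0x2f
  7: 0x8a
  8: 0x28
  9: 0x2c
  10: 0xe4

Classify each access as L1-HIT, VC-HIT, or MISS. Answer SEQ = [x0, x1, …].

  [0] addr=0x2d blk=5 s=1: MISS | VC []
  [1] addr=0xca blk=25 s=1: MISS | VC [5]
  [2] addr=0x8b blk=17 s=1: MISS | VC [5, 25]
  [3] addr=0x2b blk=5 s=1: VC-HIT | VC [17, 25]
  [4] addr=0xce blk=25 s=1: VC-HIT | VC [17, 5]
  [5] addr=0x65 blk=12 s=0: MISS | VC [17, 5]
  [6] addr=0x2f blk=5 s=1: VC-HIT | VC [17, 25]
  [7] addr=0x8a blk=17 s=1: VC-HIT | VC [5, 25]
  [8] addr=0x28 blk=5 s=1: VC-HIT | VC [17, 25]
  [9] addr=0x2c blk=5 s=1: L1-HIT | VC [17, 25]
  [10] addr=0xe4 blk=28 s=0: MISS | VC [17, 25, 12]

SEQ = [MISS, MISS, MISS, VC-HIT, VC-HIT, MISS, VC-HIT, VC-HIT, VC-HIT, L1-HIT, MISS]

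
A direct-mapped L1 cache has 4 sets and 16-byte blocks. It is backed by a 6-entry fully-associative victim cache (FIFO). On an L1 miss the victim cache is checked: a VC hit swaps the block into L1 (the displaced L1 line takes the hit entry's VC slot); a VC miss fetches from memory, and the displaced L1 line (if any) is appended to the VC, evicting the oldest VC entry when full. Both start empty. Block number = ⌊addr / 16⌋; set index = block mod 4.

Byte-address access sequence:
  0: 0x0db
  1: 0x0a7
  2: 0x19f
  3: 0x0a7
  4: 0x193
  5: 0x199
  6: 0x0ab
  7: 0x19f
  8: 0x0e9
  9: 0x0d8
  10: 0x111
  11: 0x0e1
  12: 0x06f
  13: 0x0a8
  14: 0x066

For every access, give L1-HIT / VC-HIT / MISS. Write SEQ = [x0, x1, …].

#0 0xdb→b13/s1 MISS; vc=[]
#1 0xa7→b10/s2 MISS; vc=[]
#2 0x19f→b25/s1 MISS; vc=[13]
#3 0xa7→b10/s2 L1-HIT; vc=[13]
#4 0x193→b25/s1 L1-HIT; vc=[13]
#5 0x199→b25/s1 L1-HIT; vc=[13]
#6 0xab→b10/s2 L1-HIT; vc=[13]
#7 0x19f→b25/s1 L1-HIT; vc=[13]
#8 0xe9→b14/s2 MISS; vc=[13,10]
#9 0xd8→b13/s1 VC-HIT; vc=[25,10]
#10 0x111→b17/s1 MISS; vc=[25,10,13]
#11 0xe1→b14/s2 L1-HIT; vc=[25,10,13]
#12 0x6f→b6/s2 MISS; vc=[25,10,13,14]
#13 0xa8→b10/s2 VC-HIT; vc=[25,6,13,14]
#14 0x66→b6/s2 VC-HIT; vc=[25,10,13,14]

SEQ = [MISS, MISS, MISS, L1-HIT, L1-HIT, L1-HIT, L1-HIT, L1-HIT, MISS, VC-HIT, MISS, L1-HIT, MISS, VC-HIT, VC-HIT]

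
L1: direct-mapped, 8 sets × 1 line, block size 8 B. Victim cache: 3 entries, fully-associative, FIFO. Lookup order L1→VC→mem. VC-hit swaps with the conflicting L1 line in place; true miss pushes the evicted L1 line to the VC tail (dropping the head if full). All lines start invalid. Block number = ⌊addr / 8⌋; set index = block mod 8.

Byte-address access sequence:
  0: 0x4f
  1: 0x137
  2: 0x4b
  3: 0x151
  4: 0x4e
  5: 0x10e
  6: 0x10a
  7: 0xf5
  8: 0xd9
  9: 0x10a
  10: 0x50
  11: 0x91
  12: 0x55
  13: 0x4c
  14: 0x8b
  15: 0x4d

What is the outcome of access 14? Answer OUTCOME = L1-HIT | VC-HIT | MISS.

OUTCOME = MISS

#0 0x4f→b9/s1 MISS; vc=[]
#1 0x137→b38/s6 MISS; vc=[]
#2 0x4b→b9/s1 L1-HIT; vc=[]
#3 0x151→b42/s2 MISS; vc=[]
#4 0x4e→b9/s1 L1-HIT; vc=[]
#5 0x10e→b33/s1 MISS; vc=[9]
#6 0x10a→b33/s1 L1-HIT; vc=[9]
#7 0xf5→b30/s6 MISS; vc=[9,38]
#8 0xd9→b27/s3 MISS; vc=[9,38]
#9 0x10a→b33/s1 L1-HIT; vc=[9,38]
#10 0x50→b10/s2 MISS; vc=[9,38,42]
#11 0x91→b18/s2 MISS; vc=[38,42,10]
#12 0x55→b10/s2 VC-HIT; vc=[38,42,18]
#13 0x4c→b9/s1 MISS; vc=[42,18,33]
#14 0x8b→b17/s1 MISS; vc=[18,33,9]
#15 0x4d→b9/s1 VC-HIT; vc=[18,33,17]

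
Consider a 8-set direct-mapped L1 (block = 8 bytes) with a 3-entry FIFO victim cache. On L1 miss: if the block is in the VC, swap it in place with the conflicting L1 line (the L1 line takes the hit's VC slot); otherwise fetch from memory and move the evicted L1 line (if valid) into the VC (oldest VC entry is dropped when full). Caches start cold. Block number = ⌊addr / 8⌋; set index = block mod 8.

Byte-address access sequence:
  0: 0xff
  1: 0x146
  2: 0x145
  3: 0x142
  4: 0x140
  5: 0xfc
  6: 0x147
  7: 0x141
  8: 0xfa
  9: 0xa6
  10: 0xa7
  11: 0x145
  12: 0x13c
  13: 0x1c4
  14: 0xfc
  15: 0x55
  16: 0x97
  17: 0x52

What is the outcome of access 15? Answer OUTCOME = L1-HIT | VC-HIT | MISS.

OUTCOME = MISS

0: 0xff (blk 31, set 7) → MISS  vc=[]
1: 0x146 (blk 40, set 0) → MISS  vc=[]
2: 0x145 (blk 40, set 0) → L1-HIT  vc=[]
3: 0x142 (blk 40, set 0) → L1-HIT  vc=[]
4: 0x140 (blk 40, set 0) → L1-HIT  vc=[]
5: 0xfc (blk 31, set 7) → L1-HIT  vc=[]
6: 0x147 (blk 40, set 0) → L1-HIT  vc=[]
7: 0x141 (blk 40, set 0) → L1-HIT  vc=[]
8: 0xfa (blk 31, set 7) → L1-HIT  vc=[]
9: 0xa6 (blk 20, set 4) → MISS  vc=[]
10: 0xa7 (blk 20, set 4) → L1-HIT  vc=[]
11: 0x145 (blk 40, set 0) → L1-HIT  vc=[]
12: 0x13c (blk 39, set 7) → MISS  vc=[31]
13: 0x1c4 (blk 56, set 0) → MISS  vc=[31, 40]
14: 0xfc (blk 31, set 7) → VC-HIT  vc=[39, 40]
15: 0x55 (blk 10, set 2) → MISS  vc=[39, 40]
16: 0x97 (blk 18, set 2) → MISS  vc=[39, 40, 10]
17: 0x52 (blk 10, set 2) → VC-HIT  vc=[39, 40, 18]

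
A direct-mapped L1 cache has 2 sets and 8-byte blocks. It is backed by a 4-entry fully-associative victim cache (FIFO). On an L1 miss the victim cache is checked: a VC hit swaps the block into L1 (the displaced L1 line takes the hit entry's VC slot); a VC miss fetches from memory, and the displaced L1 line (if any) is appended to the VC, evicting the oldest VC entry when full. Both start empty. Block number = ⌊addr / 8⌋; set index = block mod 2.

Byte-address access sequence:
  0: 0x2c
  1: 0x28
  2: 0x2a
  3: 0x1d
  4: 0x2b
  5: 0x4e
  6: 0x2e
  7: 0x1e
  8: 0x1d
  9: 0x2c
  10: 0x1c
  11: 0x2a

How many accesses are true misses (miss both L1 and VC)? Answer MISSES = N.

MISSES = 3

  [0] addr=0x2c blk=5 s=1: MISS | VC []
  [1] addr=0x28 blk=5 s=1: L1-HIT | VC []
  [2] addr=0x2a blk=5 s=1: L1-HIT | VC []
  [3] addr=0x1d blk=3 s=1: MISS | VC [5]
  [4] addr=0x2b blk=5 s=1: VC-HIT | VC [3]
  [5] addr=0x4e blk=9 s=1: MISS | VC [3, 5]
  [6] addr=0x2e blk=5 s=1: VC-HIT | VC [3, 9]
  [7] addr=0x1e blk=3 s=1: VC-HIT | VC [5, 9]
  [8] addr=0x1d blk=3 s=1: L1-HIT | VC [5, 9]
  [9] addr=0x2c blk=5 s=1: VC-HIT | VC [3, 9]
  [10] addr=0x1c blk=3 s=1: VC-HIT | VC [5, 9]
  [11] addr=0x2a blk=5 s=1: VC-HIT | VC [3, 9]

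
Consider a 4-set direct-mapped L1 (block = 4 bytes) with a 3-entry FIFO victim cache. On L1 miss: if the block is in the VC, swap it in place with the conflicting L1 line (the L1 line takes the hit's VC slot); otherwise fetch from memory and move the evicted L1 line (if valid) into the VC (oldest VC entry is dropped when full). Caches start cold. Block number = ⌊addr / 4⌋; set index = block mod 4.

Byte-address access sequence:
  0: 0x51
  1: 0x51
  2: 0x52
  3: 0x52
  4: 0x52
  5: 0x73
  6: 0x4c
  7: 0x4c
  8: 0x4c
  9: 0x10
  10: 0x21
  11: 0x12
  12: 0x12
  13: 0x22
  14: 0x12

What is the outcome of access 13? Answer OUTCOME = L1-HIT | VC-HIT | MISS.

#0 0x51→b20/s0 MISS; vc=[]
#1 0x51→b20/s0 L1-HIT; vc=[]
#2 0x52→b20/s0 L1-HIT; vc=[]
#3 0x52→b20/s0 L1-HIT; vc=[]
#4 0x52→b20/s0 L1-HIT; vc=[]
#5 0x73→b28/s0 MISS; vc=[20]
#6 0x4c→b19/s3 MISS; vc=[20]
#7 0x4c→b19/s3 L1-HIT; vc=[20]
#8 0x4c→b19/s3 L1-HIT; vc=[20]
#9 0x10→b4/s0 MISS; vc=[20,28]
#10 0x21→b8/s0 MISS; vc=[20,28,4]
#11 0x12→b4/s0 VC-HIT; vc=[20,28,8]
#12 0x12→b4/s0 L1-HIT; vc=[20,28,8]
#13 0x22→b8/s0 VC-HIT; vc=[20,28,4]
#14 0x12→b4/s0 VC-HIT; vc=[20,28,8]

OUTCOME = VC-HIT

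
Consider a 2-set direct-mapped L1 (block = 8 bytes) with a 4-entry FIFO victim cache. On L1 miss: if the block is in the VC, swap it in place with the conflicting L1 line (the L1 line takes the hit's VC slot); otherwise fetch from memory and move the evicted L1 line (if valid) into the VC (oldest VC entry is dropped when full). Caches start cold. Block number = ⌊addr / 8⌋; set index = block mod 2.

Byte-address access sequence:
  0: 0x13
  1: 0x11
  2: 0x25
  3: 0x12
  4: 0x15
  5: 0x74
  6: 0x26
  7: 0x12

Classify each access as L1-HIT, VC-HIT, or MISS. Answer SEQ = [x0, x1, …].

SEQ = [MISS, L1-HIT, MISS, VC-HIT, L1-HIT, MISS, VC-HIT, VC-HIT]

0: 0x13 (blk 2, set 0) → MISS  vc=[]
1: 0x11 (blk 2, set 0) → L1-HIT  vc=[]
2: 0x25 (blk 4, set 0) → MISS  vc=[2]
3: 0x12 (blk 2, set 0) → VC-HIT  vc=[4]
4: 0x15 (blk 2, set 0) → L1-HIT  vc=[4]
5: 0x74 (blk 14, set 0) → MISS  vc=[4, 2]
6: 0x26 (blk 4, set 0) → VC-HIT  vc=[14, 2]
7: 0x12 (blk 2, set 0) → VC-HIT  vc=[14, 4]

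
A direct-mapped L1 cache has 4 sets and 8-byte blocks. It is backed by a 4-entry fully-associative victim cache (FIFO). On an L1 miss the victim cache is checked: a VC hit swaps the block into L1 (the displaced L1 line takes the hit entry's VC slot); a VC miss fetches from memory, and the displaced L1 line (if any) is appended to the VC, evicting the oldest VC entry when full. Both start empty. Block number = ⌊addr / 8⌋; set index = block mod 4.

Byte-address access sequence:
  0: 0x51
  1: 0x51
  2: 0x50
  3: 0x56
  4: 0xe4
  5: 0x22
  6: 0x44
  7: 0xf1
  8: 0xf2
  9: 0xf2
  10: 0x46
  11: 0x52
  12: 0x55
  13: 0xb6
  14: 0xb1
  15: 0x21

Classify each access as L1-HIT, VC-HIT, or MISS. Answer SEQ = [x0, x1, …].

#0 0x51→b10/s2 MISS; vc=[]
#1 0x51→b10/s2 L1-HIT; vc=[]
#2 0x50→b10/s2 L1-HIT; vc=[]
#3 0x56→b10/s2 L1-HIT; vc=[]
#4 0xe4→b28/s0 MISS; vc=[]
#5 0x22→b4/s0 MISS; vc=[28]
#6 0x44→b8/s0 MISS; vc=[28,4]
#7 0xf1→b30/s2 MISS; vc=[28,4,10]
#8 0xf2→b30/s2 L1-HIT; vc=[28,4,10]
#9 0xf2→b30/s2 L1-HIT; vc=[28,4,10]
#10 0x46→b8/s0 L1-HIT; vc=[28,4,10]
#11 0x52→b10/s2 VC-HIT; vc=[28,4,30]
#12 0x55→b10/s2 L1-HIT; vc=[28,4,30]
#13 0xb6→b22/s2 MISS; vc=[28,4,30,10]
#14 0xb1→b22/s2 L1-HIT; vc=[28,4,30,10]
#15 0x21→b4/s0 VC-HIT; vc=[28,8,30,10]

SEQ = [MISS, L1-HIT, L1-HIT, L1-HIT, MISS, MISS, MISS, MISS, L1-HIT, L1-HIT, L1-HIT, VC-HIT, L1-HIT, MISS, L1-HIT, VC-HIT]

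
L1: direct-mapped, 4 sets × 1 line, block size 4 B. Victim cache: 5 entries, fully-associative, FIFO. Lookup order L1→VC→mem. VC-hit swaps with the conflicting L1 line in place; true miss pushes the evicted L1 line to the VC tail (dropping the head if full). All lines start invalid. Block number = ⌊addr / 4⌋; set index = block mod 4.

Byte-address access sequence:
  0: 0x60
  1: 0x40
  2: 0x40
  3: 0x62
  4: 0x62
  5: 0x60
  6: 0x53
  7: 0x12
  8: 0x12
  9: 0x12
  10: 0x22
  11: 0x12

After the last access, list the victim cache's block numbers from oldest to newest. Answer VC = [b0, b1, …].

0: 0x60 (blk 24, set 0) → MISS  vc=[]
1: 0x40 (blk 16, set 0) → MISS  vc=[24]
2: 0x40 (blk 16, set 0) → L1-HIT  vc=[24]
3: 0x62 (blk 24, set 0) → VC-HIT  vc=[16]
4: 0x62 (blk 24, set 0) → L1-HIT  vc=[16]
5: 0x60 (blk 24, set 0) → L1-HIT  vc=[16]
6: 0x53 (blk 20, set 0) → MISS  vc=[16, 24]
7: 0x12 (blk 4, set 0) → MISS  vc=[16, 24, 20]
8: 0x12 (blk 4, set 0) → L1-HIT  vc=[16, 24, 20]
9: 0x12 (blk 4, set 0) → L1-HIT  vc=[16, 24, 20]
10: 0x22 (blk 8, set 0) → MISS  vc=[16, 24, 20, 4]
11: 0x12 (blk 4, set 0) → VC-HIT  vc=[16, 24, 20, 8]

VC = [16, 24, 20, 8]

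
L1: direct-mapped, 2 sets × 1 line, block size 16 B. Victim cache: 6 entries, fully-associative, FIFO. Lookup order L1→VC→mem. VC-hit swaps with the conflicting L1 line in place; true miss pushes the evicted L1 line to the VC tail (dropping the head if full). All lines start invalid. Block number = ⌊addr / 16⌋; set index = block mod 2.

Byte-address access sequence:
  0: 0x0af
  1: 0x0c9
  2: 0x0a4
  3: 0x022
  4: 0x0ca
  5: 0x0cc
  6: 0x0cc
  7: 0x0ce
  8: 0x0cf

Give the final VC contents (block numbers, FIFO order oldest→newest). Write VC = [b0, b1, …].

VC = [2, 10]

0: 0xaf (blk 10, set 0) → MISS  vc=[]
1: 0xc9 (blk 12, set 0) → MISS  vc=[10]
2: 0xa4 (blk 10, set 0) → VC-HIT  vc=[12]
3: 0x22 (blk 2, set 0) → MISS  vc=[12, 10]
4: 0xca (blk 12, set 0) → VC-HIT  vc=[2, 10]
5: 0xcc (blk 12, set 0) → L1-HIT  vc=[2, 10]
6: 0xcc (blk 12, set 0) → L1-HIT  vc=[2, 10]
7: 0xce (blk 12, set 0) → L1-HIT  vc=[2, 10]
8: 0xcf (blk 12, set 0) → L1-HIT  vc=[2, 10]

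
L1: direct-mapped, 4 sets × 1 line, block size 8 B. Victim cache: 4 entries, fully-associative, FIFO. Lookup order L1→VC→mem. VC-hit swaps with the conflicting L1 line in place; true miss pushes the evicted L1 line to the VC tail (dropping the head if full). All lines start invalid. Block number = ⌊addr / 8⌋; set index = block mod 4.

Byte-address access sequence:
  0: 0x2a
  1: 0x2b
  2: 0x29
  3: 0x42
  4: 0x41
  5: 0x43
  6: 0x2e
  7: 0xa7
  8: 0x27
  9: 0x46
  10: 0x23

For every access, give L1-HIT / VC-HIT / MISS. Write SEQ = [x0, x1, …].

#0 0x2a→b5/s1 MISS; vc=[]
#1 0x2b→b5/s1 L1-HIT; vc=[]
#2 0x29→b5/s1 L1-HIT; vc=[]
#3 0x42→b8/s0 MISS; vc=[]
#4 0x41→b8/s0 L1-HIT; vc=[]
#5 0x43→b8/s0 L1-HIT; vc=[]
#6 0x2e→b5/s1 L1-HIT; vc=[]
#7 0xa7→b20/s0 MISS; vc=[8]
#8 0x27→b4/s0 MISS; vc=[8,20]
#9 0x46→b8/s0 VC-HIT; vc=[4,20]
#10 0x23→b4/s0 VC-HIT; vc=[8,20]

SEQ = [MISS, L1-HIT, L1-HIT, MISS, L1-HIT, L1-HIT, L1-HIT, MISS, MISS, VC-HIT, VC-HIT]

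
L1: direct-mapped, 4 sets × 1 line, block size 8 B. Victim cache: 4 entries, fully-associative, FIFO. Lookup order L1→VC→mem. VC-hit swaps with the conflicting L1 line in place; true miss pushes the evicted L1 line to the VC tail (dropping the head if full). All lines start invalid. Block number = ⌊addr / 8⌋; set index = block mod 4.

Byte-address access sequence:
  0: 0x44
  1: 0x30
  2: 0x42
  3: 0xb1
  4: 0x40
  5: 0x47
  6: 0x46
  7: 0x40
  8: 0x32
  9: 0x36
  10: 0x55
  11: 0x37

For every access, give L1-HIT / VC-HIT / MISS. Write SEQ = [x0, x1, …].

SEQ = [MISS, MISS, L1-HIT, MISS, L1-HIT, L1-HIT, L1-HIT, L1-HIT, VC-HIT, L1-HIT, MISS, VC-HIT]

#0 0x44→b8/s0 MISS; vc=[]
#1 0x30→b6/s2 MISS; vc=[]
#2 0x42→b8/s0 L1-HIT; vc=[]
#3 0xb1→b22/s2 MISS; vc=[6]
#4 0x40→b8/s0 L1-HIT; vc=[6]
#5 0x47→b8/s0 L1-HIT; vc=[6]
#6 0x46→b8/s0 L1-HIT; vc=[6]
#7 0x40→b8/s0 L1-HIT; vc=[6]
#8 0x32→b6/s2 VC-HIT; vc=[22]
#9 0x36→b6/s2 L1-HIT; vc=[22]
#10 0x55→b10/s2 MISS; vc=[22,6]
#11 0x37→b6/s2 VC-HIT; vc=[22,10]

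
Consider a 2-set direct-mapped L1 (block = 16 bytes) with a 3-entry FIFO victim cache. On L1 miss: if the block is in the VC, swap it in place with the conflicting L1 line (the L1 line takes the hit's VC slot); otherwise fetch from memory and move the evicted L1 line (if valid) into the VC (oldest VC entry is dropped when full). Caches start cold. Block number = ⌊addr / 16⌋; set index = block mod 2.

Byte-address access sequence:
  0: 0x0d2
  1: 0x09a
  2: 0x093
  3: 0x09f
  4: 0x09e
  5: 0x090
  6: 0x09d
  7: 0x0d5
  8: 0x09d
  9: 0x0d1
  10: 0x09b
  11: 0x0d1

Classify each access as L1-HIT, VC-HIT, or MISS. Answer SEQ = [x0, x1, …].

SEQ = [MISS, MISS, L1-HIT, L1-HIT, L1-HIT, L1-HIT, L1-HIT, VC-HIT, VC-HIT, VC-HIT, VC-HIT, VC-HIT]

0: 0xd2 (blk 13, set 1) → MISS  vc=[]
1: 0x9a (blk 9, set 1) → MISS  vc=[13]
2: 0x93 (blk 9, set 1) → L1-HIT  vc=[13]
3: 0x9f (blk 9, set 1) → L1-HIT  vc=[13]
4: 0x9e (blk 9, set 1) → L1-HIT  vc=[13]
5: 0x90 (blk 9, set 1) → L1-HIT  vc=[13]
6: 0x9d (blk 9, set 1) → L1-HIT  vc=[13]
7: 0xd5 (blk 13, set 1) → VC-HIT  vc=[9]
8: 0x9d (blk 9, set 1) → VC-HIT  vc=[13]
9: 0xd1 (blk 13, set 1) → VC-HIT  vc=[9]
10: 0x9b (blk 9, set 1) → VC-HIT  vc=[13]
11: 0xd1 (blk 13, set 1) → VC-HIT  vc=[9]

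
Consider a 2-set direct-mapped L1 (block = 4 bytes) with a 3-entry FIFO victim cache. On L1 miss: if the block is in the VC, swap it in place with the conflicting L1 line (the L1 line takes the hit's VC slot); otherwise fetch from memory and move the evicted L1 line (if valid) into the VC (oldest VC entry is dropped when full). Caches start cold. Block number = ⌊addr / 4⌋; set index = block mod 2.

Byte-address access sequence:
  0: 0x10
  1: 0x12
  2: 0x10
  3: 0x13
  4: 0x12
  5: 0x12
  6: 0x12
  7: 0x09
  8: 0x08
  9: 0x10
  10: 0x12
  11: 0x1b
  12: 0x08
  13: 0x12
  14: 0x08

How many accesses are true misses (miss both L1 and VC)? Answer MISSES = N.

#0 0x10→b4/s0 MISS; vc=[]
#1 0x12→b4/s0 L1-HIT; vc=[]
#2 0x10→b4/s0 L1-HIT; vc=[]
#3 0x13→b4/s0 L1-HIT; vc=[]
#4 0x12→b4/s0 L1-HIT; vc=[]
#5 0x12→b4/s0 L1-HIT; vc=[]
#6 0x12→b4/s0 L1-HIT; vc=[]
#7 0x9→b2/s0 MISS; vc=[4]
#8 0x8→b2/s0 L1-HIT; vc=[4]
#9 0x10→b4/s0 VC-HIT; vc=[2]
#10 0x12→b4/s0 L1-HIT; vc=[2]
#11 0x1b→b6/s0 MISS; vc=[2,4]
#12 0x8→b2/s0 VC-HIT; vc=[6,4]
#13 0x12→b4/s0 VC-HIT; vc=[6,2]
#14 0x8→b2/s0 VC-HIT; vc=[6,4]

MISSES = 3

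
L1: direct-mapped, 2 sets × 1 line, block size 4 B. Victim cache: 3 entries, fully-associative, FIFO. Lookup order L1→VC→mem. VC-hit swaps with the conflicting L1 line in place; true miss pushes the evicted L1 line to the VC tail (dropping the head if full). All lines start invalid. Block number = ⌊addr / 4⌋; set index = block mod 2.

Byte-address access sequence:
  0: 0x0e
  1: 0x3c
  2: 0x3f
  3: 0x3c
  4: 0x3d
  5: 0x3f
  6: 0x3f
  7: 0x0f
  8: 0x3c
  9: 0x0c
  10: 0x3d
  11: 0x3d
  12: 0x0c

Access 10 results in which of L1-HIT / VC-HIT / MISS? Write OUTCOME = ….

OUTCOME = VC-HIT

#0 0xe→b3/s1 MISS; vc=[]
#1 0x3c→b15/s1 MISS; vc=[3]
#2 0x3f→b15/s1 L1-HIT; vc=[3]
#3 0x3c→b15/s1 L1-HIT; vc=[3]
#4 0x3d→b15/s1 L1-HIT; vc=[3]
#5 0x3f→b15/s1 L1-HIT; vc=[3]
#6 0x3f→b15/s1 L1-HIT; vc=[3]
#7 0xf→b3/s1 VC-HIT; vc=[15]
#8 0x3c→b15/s1 VC-HIT; vc=[3]
#9 0xc→b3/s1 VC-HIT; vc=[15]
#10 0x3d→b15/s1 VC-HIT; vc=[3]
#11 0x3d→b15/s1 L1-HIT; vc=[3]
#12 0xc→b3/s1 VC-HIT; vc=[15]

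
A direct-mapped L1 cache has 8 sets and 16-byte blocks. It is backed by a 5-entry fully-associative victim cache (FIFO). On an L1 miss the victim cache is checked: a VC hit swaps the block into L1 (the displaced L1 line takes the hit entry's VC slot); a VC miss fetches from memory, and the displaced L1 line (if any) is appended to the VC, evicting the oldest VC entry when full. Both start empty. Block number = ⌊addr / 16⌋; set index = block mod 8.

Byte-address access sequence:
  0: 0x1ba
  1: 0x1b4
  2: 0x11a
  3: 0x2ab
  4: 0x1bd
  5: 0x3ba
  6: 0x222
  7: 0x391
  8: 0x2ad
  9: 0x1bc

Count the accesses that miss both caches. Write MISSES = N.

MISSES = 6

#0 0x1ba→b27/s3 MISS; vc=[]
#1 0x1b4→b27/s3 L1-HIT; vc=[]
#2 0x11a→b17/s1 MISS; vc=[]
#3 0x2ab→b42/s2 MISS; vc=[]
#4 0x1bd→b27/s3 L1-HIT; vc=[]
#5 0x3ba→b59/s3 MISS; vc=[27]
#6 0x222→b34/s2 MISS; vc=[27,42]
#7 0x391→b57/s1 MISS; vc=[27,42,17]
#8 0x2ad→b42/s2 VC-HIT; vc=[27,34,17]
#9 0x1bc→b27/s3 VC-HIT; vc=[59,34,17]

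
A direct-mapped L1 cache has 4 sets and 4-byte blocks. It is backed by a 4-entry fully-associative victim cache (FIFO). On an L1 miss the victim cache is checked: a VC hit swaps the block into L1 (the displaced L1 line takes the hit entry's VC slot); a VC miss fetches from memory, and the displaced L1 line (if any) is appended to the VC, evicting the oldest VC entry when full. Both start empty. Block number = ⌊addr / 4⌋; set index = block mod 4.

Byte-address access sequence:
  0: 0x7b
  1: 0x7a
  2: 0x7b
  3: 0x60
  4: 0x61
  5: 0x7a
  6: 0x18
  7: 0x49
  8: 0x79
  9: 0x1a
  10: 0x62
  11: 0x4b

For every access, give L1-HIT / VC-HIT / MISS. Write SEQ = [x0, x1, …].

SEQ = [MISS, L1-HIT, L1-HIT, MISS, L1-HIT, L1-HIT, MISS, MISS, VC-HIT, VC-HIT, L1-HIT, VC-HIT]

0: 0x7b (blk 30, set 2) → MISS  vc=[]
1: 0x7a (blk 30, set 2) → L1-HIT  vc=[]
2: 0x7b (blk 30, set 2) → L1-HIT  vc=[]
3: 0x60 (blk 24, set 0) → MISS  vc=[]
4: 0x61 (blk 24, set 0) → L1-HIT  vc=[]
5: 0x7a (blk 30, set 2) → L1-HIT  vc=[]
6: 0x18 (blk 6, set 2) → MISS  vc=[30]
7: 0x49 (blk 18, set 2) → MISS  vc=[30, 6]
8: 0x79 (blk 30, set 2) → VC-HIT  vc=[18, 6]
9: 0x1a (blk 6, set 2) → VC-HIT  vc=[18, 30]
10: 0x62 (blk 24, set 0) → L1-HIT  vc=[18, 30]
11: 0x4b (blk 18, set 2) → VC-HIT  vc=[6, 30]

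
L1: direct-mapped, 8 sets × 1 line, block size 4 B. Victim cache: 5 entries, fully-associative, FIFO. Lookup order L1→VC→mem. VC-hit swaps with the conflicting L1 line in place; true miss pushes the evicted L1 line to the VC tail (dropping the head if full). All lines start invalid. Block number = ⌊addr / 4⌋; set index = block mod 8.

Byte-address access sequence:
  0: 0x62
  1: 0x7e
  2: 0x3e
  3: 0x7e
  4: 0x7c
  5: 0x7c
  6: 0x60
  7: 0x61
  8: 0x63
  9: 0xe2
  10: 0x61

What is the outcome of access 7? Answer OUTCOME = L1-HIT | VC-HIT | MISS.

0: 0x62 (blk 24, set 0) → MISS  vc=[]
1: 0x7e (blk 31, set 7) → MISS  vc=[]
2: 0x3e (blk 15, set 7) → MISS  vc=[31]
3: 0x7e (blk 31, set 7) → VC-HIT  vc=[15]
4: 0x7c (blk 31, set 7) → L1-HIT  vc=[15]
5: 0x7c (blk 31, set 7) → L1-HIT  vc=[15]
6: 0x60 (blk 24, set 0) → L1-HIT  vc=[15]
7: 0x61 (blk 24, set 0) → L1-HIT  vc=[15]
8: 0x63 (blk 24, set 0) → L1-HIT  vc=[15]
9: 0xe2 (blk 56, set 0) → MISS  vc=[15, 24]
10: 0x61 (blk 24, set 0) → VC-HIT  vc=[15, 56]

OUTCOME = L1-HIT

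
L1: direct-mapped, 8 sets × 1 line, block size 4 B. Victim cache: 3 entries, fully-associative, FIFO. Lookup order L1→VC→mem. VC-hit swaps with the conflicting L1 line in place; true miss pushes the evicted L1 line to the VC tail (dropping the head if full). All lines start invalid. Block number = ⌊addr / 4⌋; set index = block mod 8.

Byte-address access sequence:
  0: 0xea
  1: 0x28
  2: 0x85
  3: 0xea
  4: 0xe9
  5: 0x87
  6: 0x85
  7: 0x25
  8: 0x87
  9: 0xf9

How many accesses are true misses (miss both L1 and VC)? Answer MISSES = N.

MISSES = 5

  [0] addr=0xea blk=58 s=2: MISS | VC []
  [1] addr=0x28 blk=10 s=2: MISS | VC [58]
  [2] addr=0x85 blk=33 s=1: MISS | VC [58]
  [3] addr=0xea blk=58 s=2: VC-HIT | VC [10]
  [4] addr=0xe9 blk=58 s=2: L1-HIT | VC [10]
  [5] addr=0x87 blk=33 s=1: L1-HIT | VC [10]
  [6] addr=0x85 blk=33 s=1: L1-HIT | VC [10]
  [7] addr=0x25 blk=9 s=1: MISS | VC [10, 33]
  [8] addr=0x87 blk=33 s=1: VC-HIT | VC [10, 9]
  [9] addr=0xf9 blk=62 s=6: MISS | VC [10, 9]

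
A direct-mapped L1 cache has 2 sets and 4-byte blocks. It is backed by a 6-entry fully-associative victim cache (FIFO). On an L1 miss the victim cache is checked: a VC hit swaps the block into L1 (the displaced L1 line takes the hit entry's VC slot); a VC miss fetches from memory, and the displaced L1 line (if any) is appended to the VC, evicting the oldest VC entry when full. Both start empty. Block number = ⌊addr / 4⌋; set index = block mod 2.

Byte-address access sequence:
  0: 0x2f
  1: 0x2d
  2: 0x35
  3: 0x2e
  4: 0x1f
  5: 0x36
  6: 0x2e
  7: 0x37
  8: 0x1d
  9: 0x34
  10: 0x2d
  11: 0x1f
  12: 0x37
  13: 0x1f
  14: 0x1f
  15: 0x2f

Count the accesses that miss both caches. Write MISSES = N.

  [0] addr=0x2f blk=11 s=1: MISS | VC []
  [1] addr=0x2d blk=11 s=1: L1-HIT | VC []
  [2] addr=0x35 blk=13 s=1: MISS | VC [11]
  [3] addr=0x2e blk=11 s=1: VC-HIT | VC [13]
  [4] addr=0x1f blk=7 s=1: MISS | VC [13, 11]
  [5] addr=0x36 blk=13 s=1: VC-HIT | VC [7, 11]
  [6] addr=0x2e blk=11 s=1: VC-HIT | VC [7, 13]
  [7] addr=0x37 blk=13 s=1: VC-HIT | VC [7, 11]
  [8] addr=0x1d blk=7 s=1: VC-HIT | VC [13, 11]
  [9] addr=0x34 blk=13 s=1: VC-HIT | VC [7, 11]
  [10] addr=0x2d blk=11 s=1: VC-HIT | VC [7, 13]
  [11] addr=0x1f blk=7 s=1: VC-HIT | VC [11, 13]
  [12] addr=0x37 blk=13 s=1: VC-HIT | VC [11, 7]
  [13] addr=0x1f blk=7 s=1: VC-HIT | VC [11, 13]
  [14] addr=0x1f blk=7 s=1: L1-HIT | VC [11, 13]
  [15] addr=0x2f blk=11 s=1: VC-HIT | VC [7, 13]

MISSES = 3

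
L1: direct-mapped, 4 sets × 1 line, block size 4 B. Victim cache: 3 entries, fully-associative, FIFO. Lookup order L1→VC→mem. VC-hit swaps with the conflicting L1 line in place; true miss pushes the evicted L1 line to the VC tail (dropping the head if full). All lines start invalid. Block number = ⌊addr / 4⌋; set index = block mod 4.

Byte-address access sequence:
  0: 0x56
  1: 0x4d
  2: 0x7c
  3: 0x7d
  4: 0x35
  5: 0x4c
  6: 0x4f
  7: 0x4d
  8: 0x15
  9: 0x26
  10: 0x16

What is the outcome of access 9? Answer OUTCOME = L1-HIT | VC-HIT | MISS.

OUTCOME = MISS

0: 0x56 (blk 21, set 1) → MISS  vc=[]
1: 0x4d (blk 19, set 3) → MISS  vc=[]
2: 0x7c (blk 31, set 3) → MISS  vc=[19]
3: 0x7d (blk 31, set 3) → L1-HIT  vc=[19]
4: 0x35 (blk 13, set 1) → MISS  vc=[19, 21]
5: 0x4c (blk 19, set 3) → VC-HIT  vc=[31, 21]
6: 0x4f (blk 19, set 3) → L1-HIT  vc=[31, 21]
7: 0x4d (blk 19, set 3) → L1-HIT  vc=[31, 21]
8: 0x15 (blk 5, set 1) → MISS  vc=[31, 21, 13]
9: 0x26 (blk 9, set 1) → MISS  vc=[21, 13, 5]
10: 0x16 (blk 5, set 1) → VC-HIT  vc=[21, 13, 9]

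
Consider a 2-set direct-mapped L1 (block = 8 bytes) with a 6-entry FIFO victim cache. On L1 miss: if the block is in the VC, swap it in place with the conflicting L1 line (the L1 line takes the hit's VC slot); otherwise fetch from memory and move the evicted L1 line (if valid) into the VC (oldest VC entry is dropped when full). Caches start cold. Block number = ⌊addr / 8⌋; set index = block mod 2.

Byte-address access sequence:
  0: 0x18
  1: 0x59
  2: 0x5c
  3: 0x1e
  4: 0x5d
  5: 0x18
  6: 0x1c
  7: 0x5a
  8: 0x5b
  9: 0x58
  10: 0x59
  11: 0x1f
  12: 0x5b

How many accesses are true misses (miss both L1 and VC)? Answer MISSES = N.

  [0] addr=0x18 blk=3 s=1: MISS | VC []
  [1] addr=0x59 blk=11 s=1: MISS | VC [3]
  [2] addr=0x5c blk=11 s=1: L1-HIT | VC [3]
  [3] addr=0x1e blk=3 s=1: VC-HIT | VC [11]
  [4] addr=0x5d blk=11 s=1: VC-HIT | VC [3]
  [5] addr=0x18 blk=3 s=1: VC-HIT | VC [11]
  [6] addr=0x1c blk=3 s=1: L1-HIT | VC [11]
  [7] addr=0x5a blk=11 s=1: VC-HIT | VC [3]
  [8] addr=0x5b blk=11 s=1: L1-HIT | VC [3]
  [9] addr=0x58 blk=11 s=1: L1-HIT | VC [3]
  [10] addr=0x59 blk=11 s=1: L1-HIT | VC [3]
  [11] addr=0x1f blk=3 s=1: VC-HIT | VC [11]
  [12] addr=0x5b blk=11 s=1: VC-HIT | VC [3]

MISSES = 2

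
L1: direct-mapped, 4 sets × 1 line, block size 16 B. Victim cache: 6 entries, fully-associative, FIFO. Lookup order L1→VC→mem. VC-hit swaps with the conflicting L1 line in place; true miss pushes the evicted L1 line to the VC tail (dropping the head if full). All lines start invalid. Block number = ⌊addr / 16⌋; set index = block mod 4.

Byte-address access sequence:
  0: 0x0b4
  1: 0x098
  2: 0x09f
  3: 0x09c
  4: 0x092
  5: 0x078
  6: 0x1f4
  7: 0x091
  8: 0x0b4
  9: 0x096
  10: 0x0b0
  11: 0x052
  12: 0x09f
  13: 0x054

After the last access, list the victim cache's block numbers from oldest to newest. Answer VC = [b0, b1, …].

#0 0xb4→b11/s3 MISS; vc=[]
#1 0x98→b9/s1 MISS; vc=[]
#2 0x9f→b9/s1 L1-HIT; vc=[]
#3 0x9c→b9/s1 L1-HIT; vc=[]
#4 0x92→b9/s1 L1-HIT; vc=[]
#5 0x78→b7/s3 MISS; vc=[11]
#6 0x1f4→b31/s3 MISS; vc=[11,7]
#7 0x91→b9/s1 L1-HIT; vc=[11,7]
#8 0xb4→b11/s3 VC-HIT; vc=[31,7]
#9 0x96→b9/s1 L1-HIT; vc=[31,7]
#10 0xb0→b11/s3 L1-HIT; vc=[31,7]
#11 0x52→b5/s1 MISS; vc=[31,7,9]
#12 0x9f→b9/s1 VC-HIT; vc=[31,7,5]
#13 0x54→b5/s1 VC-HIT; vc=[31,7,9]

VC = [31, 7, 9]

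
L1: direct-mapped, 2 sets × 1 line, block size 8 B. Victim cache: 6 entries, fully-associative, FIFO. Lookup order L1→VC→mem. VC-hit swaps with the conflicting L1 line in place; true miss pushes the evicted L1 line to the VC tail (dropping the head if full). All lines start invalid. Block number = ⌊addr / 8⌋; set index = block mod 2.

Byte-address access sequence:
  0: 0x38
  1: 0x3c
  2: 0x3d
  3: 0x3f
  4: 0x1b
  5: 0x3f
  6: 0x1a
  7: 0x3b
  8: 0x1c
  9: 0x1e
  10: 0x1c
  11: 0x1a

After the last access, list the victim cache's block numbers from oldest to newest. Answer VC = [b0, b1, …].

  [0] addr=0x38 blk=7 s=1: MISS | VC []
  [1] addr=0x3c blk=7 s=1: L1-HIT | VC []
  [2] addr=0x3d blk=7 s=1: L1-HIT | VC []
  [3] addr=0x3f blk=7 s=1: L1-HIT | VC []
  [4] addr=0x1b blk=3 s=1: MISS | VC [7]
  [5] addr=0x3f blk=7 s=1: VC-HIT | VC [3]
  [6] addr=0x1a blk=3 s=1: VC-HIT | VC [7]
  [7] addr=0x3b blk=7 s=1: VC-HIT | VC [3]
  [8] addr=0x1c blk=3 s=1: VC-HIT | VC [7]
  [9] addr=0x1e blk=3 s=1: L1-HIT | VC [7]
  [10] addr=0x1c blk=3 s=1: L1-HIT | VC [7]
  [11] addr=0x1a blk=3 s=1: L1-HIT | VC [7]

VC = [7]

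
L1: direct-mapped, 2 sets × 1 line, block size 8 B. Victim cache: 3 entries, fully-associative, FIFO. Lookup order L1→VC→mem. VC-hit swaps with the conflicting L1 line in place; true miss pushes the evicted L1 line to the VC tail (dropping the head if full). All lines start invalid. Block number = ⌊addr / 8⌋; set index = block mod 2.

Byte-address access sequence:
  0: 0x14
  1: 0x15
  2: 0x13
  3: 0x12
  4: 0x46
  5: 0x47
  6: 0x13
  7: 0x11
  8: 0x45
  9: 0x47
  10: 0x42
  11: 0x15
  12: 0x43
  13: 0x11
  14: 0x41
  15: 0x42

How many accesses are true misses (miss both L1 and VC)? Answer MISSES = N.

MISSES = 2

0: 0x14 (blk 2, set 0) → MISS  vc=[]
1: 0x15 (blk 2, set 0) → L1-HIT  vc=[]
2: 0x13 (blk 2, set 0) → L1-HIT  vc=[]
3: 0x12 (blk 2, set 0) → L1-HIT  vc=[]
4: 0x46 (blk 8, set 0) → MISS  vc=[2]
5: 0x47 (blk 8, set 0) → L1-HIT  vc=[2]
6: 0x13 (blk 2, set 0) → VC-HIT  vc=[8]
7: 0x11 (blk 2, set 0) → L1-HIT  vc=[8]
8: 0x45 (blk 8, set 0) → VC-HIT  vc=[2]
9: 0x47 (blk 8, set 0) → L1-HIT  vc=[2]
10: 0x42 (blk 8, set 0) → L1-HIT  vc=[2]
11: 0x15 (blk 2, set 0) → VC-HIT  vc=[8]
12: 0x43 (blk 8, set 0) → VC-HIT  vc=[2]
13: 0x11 (blk 2, set 0) → VC-HIT  vc=[8]
14: 0x41 (blk 8, set 0) → VC-HIT  vc=[2]
15: 0x42 (blk 8, set 0) → L1-HIT  vc=[2]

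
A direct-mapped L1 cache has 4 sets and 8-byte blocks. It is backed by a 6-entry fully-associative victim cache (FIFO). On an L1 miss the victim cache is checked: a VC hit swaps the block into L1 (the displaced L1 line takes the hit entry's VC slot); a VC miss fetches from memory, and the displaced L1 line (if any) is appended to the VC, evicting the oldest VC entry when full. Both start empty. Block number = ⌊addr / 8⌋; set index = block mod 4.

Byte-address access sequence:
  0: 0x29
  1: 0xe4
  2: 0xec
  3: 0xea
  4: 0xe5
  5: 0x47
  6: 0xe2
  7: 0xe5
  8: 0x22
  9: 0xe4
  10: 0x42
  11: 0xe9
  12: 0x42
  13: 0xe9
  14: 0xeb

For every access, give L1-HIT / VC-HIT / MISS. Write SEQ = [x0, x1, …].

#0 0x29→b5/s1 MISS; vc=[]
#1 0xe4→b28/s0 MISS; vc=[]
#2 0xec→b29/s1 MISS; vc=[5]
#3 0xea→b29/s1 L1-HIT; vc=[5]
#4 0xe5→b28/s0 L1-HIT; vc=[5]
#5 0x47→b8/s0 MISS; vc=[5,28]
#6 0xe2→b28/s0 VC-HIT; vc=[5,8]
#7 0xe5→b28/s0 L1-HIT; vc=[5,8]
#8 0x22→b4/s0 MISS; vc=[5,8,28]
#9 0xe4→b28/s0 VC-HIT; vc=[5,8,4]
#10 0x42→b8/s0 VC-HIT; vc=[5,28,4]
#11 0xe9→b29/s1 L1-HIT; vc=[5,28,4]
#12 0x42→b8/s0 L1-HIT; vc=[5,28,4]
#13 0xe9→b29/s1 L1-HIT; vc=[5,28,4]
#14 0xeb→b29/s1 L1-HIT; vc=[5,28,4]

SEQ = [MISS, MISS, MISS, L1-HIT, L1-HIT, MISS, VC-HIT, L1-HIT, MISS, VC-HIT, VC-HIT, L1-HIT, L1-HIT, L1-HIT, L1-HIT]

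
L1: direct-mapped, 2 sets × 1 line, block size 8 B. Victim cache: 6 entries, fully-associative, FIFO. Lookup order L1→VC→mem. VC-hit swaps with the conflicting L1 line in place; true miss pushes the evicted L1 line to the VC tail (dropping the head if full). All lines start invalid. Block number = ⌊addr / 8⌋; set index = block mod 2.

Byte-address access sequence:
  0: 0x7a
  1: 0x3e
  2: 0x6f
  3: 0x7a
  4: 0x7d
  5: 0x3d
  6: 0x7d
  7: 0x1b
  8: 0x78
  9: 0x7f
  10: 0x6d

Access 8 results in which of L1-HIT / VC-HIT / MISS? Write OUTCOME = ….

OUTCOME = VC-HIT

  [0] addr=0x7a blk=15 s=1: MISS | VC []
  [1] addr=0x3e blk=7 s=1: MISS | VC [15]
  [2] addr=0x6f blk=13 s=1: MISS | VC [15, 7]
  [3] addr=0x7a blk=15 s=1: VC-HIT | VC [13, 7]
  [4] addr=0x7d blk=15 s=1: L1-HIT | VC [13, 7]
  [5] addr=0x3d blk=7 s=1: VC-HIT | VC [13, 15]
  [6] addr=0x7d blk=15 s=1: VC-HIT | VC [13, 7]
  [7] addr=0x1b blk=3 s=1: MISS | VC [13, 7, 15]
  [8] addr=0x78 blk=15 s=1: VC-HIT | VC [13, 7, 3]
  [9] addr=0x7f blk=15 s=1: L1-HIT | VC [13, 7, 3]
  [10] addr=0x6d blk=13 s=1: VC-HIT | VC [15, 7, 3]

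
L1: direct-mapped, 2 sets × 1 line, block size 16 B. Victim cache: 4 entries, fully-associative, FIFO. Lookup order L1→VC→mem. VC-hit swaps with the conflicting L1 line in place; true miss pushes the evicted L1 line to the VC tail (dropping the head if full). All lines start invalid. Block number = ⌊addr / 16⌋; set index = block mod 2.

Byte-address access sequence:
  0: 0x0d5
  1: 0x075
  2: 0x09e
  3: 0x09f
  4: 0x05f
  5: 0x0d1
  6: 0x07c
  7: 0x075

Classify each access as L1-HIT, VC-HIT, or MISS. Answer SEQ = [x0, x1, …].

SEQ = [MISS, MISS, MISS, L1-HIT, MISS, VC-HIT, VC-HIT, L1-HIT]

#0 0xd5→b13/s1 MISS; vc=[]
#1 0x75→b7/s1 MISS; vc=[13]
#2 0x9e→b9/s1 MISS; vc=[13,7]
#3 0x9f→b9/s1 L1-HIT; vc=[13,7]
#4 0x5f→b5/s1 MISS; vc=[13,7,9]
#5 0xd1→b13/s1 VC-HIT; vc=[5,7,9]
#6 0x7c→b7/s1 VC-HIT; vc=[5,13,9]
#7 0x75→b7/s1 L1-HIT; vc=[5,13,9]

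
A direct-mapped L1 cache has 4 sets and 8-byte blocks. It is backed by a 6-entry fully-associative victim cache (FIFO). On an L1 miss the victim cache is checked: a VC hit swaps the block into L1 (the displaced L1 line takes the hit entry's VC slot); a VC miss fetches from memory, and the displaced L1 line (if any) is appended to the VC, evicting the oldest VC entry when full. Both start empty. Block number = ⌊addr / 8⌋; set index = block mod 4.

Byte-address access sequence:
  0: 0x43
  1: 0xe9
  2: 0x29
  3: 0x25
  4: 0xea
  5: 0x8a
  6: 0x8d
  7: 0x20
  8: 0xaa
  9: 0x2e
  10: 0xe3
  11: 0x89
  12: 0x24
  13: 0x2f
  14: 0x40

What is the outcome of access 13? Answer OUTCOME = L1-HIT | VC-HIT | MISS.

  [0] addr=0x43 blk=8 s=0: MISS | VC []
  [1] addr=0xe9 blk=29 s=1: MISS | VC []
  [2] addr=0x29 blk=5 s=1: MISS | VC [29]
  [3] addr=0x25 blk=4 s=0: MISS | VC [29, 8]
  [4] addr=0xea blk=29 s=1: VC-HIT | VC [5, 8]
  [5] addr=0x8a blk=17 s=1: MISS | VC [5, 8, 29]
  [6] addr=0x8d blk=17 s=1: L1-HIT | VC [5, 8, 29]
  [7] addr=0x20 blk=4 s=0: L1-HIT | VC [5, 8, 29]
  [8] addr=0xaa blk=21 s=1: MISS | VC [5, 8, 29, 17]
  [9] addr=0x2e blk=5 s=1: VC-HIT | VC [21, 8, 29, 17]
  [10] addr=0xe3 blk=28 s=0: MISS | VC [21, 8, 29, 17, 4]
  [11] addr=0x89 blk=17 s=1: VC-HIT | VC [21, 8, 29, 5, 4]
  [12] addr=0x24 blk=4 s=0: VC-HIT | VC [21, 8, 29, 5, 28]
  [13] addr=0x2f blk=5 s=1: VC-HIT | VC [21, 8, 29, 17, 28]
  [14] addr=0x40 blk=8 s=0: VC-HIT | VC [21, 4, 29, 17, 28]

OUTCOME = VC-HIT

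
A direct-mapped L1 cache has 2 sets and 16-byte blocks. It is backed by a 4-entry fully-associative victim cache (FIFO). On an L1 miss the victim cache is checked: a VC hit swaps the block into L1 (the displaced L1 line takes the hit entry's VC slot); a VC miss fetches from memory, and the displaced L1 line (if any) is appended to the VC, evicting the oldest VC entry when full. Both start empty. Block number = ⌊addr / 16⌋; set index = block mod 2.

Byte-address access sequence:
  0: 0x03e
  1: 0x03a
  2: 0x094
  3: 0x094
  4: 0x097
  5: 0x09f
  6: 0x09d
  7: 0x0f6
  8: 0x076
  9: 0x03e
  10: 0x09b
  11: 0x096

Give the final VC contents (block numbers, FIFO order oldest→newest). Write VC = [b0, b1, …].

  [0] addr=0x3e blk=3 s=1: MISS | VC []
  [1] addr=0x3a blk=3 s=1: L1-HIT | VC []
  [2] addr=0x94 blk=9 s=1: MISS | VC [3]
  [3] addr=0x94 blk=9 s=1: L1-HIT | VC [3]
  [4] addr=0x97 blk=9 s=1: L1-HIT | VC [3]
  [5] addr=0x9f blk=9 s=1: L1-HIT | VC [3]
  [6] addr=0x9d blk=9 s=1: L1-HIT | VC [3]
  [7] addr=0xf6 blk=15 s=1: MISS | VC [3, 9]
  [8] addr=0x76 blk=7 s=1: MISS | VC [3, 9, 15]
  [9] addr=0x3e blk=3 s=1: VC-HIT | VC [7, 9, 15]
  [10] addr=0x9b blk=9 s=1: VC-HIT | VC [7, 3, 15]
  [11] addr=0x96 blk=9 s=1: L1-HIT | VC [7, 3, 15]

VC = [7, 3, 15]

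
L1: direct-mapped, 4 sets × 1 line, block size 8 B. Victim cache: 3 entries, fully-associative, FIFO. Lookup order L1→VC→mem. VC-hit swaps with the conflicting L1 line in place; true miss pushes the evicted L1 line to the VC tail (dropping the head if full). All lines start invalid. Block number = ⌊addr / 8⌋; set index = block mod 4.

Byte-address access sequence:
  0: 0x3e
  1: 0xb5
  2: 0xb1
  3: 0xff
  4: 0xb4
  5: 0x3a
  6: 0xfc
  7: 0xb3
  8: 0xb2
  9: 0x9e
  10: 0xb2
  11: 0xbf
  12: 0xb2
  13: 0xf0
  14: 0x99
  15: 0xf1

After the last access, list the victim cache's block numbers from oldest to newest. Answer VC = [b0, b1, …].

#0 0x3e→b7/s3 MISS; vc=[]
#1 0xb5→b22/s2 MISS; vc=[]
#2 0xb1→b22/s2 L1-HIT; vc=[]
#3 0xff→b31/s3 MISS; vc=[7]
#4 0xb4→b22/s2 L1-HIT; vc=[7]
#5 0x3a→b7/s3 VC-HIT; vc=[31]
#6 0xfc→b31/s3 VC-HIT; vc=[7]
#7 0xb3→b22/s2 L1-HIT; vc=[7]
#8 0xb2→b22/s2 L1-HIT; vc=[7]
#9 0x9e→b19/s3 MISS; vc=[7,31]
#10 0xb2→b22/s2 L1-HIT; vc=[7,31]
#11 0xbf→b23/s3 MISS; vc=[7,31,19]
#12 0xb2→b22/s2 L1-HIT; vc=[7,31,19]
#13 0xf0→b30/s2 MISS; vc=[31,19,22]
#14 0x99→b19/s3 VC-HIT; vc=[31,23,22]
#15 0xf1→b30/s2 L1-HIT; vc=[31,23,22]

VC = [31, 23, 22]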